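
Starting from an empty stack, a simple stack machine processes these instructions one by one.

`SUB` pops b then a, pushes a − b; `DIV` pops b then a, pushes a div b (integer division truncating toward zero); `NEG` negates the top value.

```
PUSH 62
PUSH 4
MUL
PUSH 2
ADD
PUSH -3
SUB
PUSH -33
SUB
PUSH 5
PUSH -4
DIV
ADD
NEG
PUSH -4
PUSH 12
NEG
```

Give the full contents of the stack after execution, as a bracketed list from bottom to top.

[-285, -4, -12]

PUSH 62  → [62]
PUSH 4   → [62, 4]
MUL      → [248]
PUSH 2   → [248, 2]
ADD      → [250]
PUSH -3  → [250, -3]
SUB      → [253]
PUSH -33 → [253, -33]
SUB      → [286]
PUSH 5   → [286, 5]
PUSH -4  → [286, 5, -4]
DIV      → [286, -1]
ADD      → [285]
NEG      → [-285]
PUSH -4  → [-285, -4]
PUSH 12  → [-285, -4, 12]
NEG      → [-285, -4, -12]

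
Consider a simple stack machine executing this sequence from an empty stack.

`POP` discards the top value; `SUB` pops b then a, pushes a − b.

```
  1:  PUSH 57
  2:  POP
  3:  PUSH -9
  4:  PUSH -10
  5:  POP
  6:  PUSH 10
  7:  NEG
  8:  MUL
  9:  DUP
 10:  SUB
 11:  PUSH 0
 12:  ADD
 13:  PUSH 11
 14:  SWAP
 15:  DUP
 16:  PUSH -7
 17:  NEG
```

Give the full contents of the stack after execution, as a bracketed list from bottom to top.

PUSH 57  → 57
POP      → (empty)
PUSH -9  → -9
PUSH -10 → -9 -10
POP      → -9
PUSH 10  → -9 10
NEG      → -9 -10
MUL      → 90
DUP      → 90 90
SUB      → 0
PUSH 0   → 0 0
ADD      → 0
PUSH 11  → 0 11
SWAP     → 11 0
DUP      → 11 0 0
PUSH -7  → 11 0 0 -7
NEG      → 11 0 0 7

[11, 0, 0, 7]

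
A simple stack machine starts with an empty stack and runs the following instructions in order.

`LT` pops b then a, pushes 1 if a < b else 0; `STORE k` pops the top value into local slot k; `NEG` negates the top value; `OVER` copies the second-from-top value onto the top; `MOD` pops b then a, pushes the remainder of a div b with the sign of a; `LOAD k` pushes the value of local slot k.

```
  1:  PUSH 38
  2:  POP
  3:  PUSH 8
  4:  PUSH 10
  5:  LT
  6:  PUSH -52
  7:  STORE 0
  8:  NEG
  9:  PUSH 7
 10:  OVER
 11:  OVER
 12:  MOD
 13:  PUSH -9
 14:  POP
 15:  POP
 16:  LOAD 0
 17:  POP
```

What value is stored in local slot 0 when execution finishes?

-52

PUSH 38  -> 38
POP      -> (empty)
PUSH 8   -> 8
PUSH 10  -> 8 10
LT       -> 1
PUSH -52 -> 1 -52
STORE 0  -> 1
NEG      -> -1
PUSH 7   -> -1 7
OVER     -> -1 7 -1
OVER     -> -1 7 -1 7
MOD      -> -1 7 -1
PUSH -9  -> -1 7 -1 -9
POP      -> -1 7 -1
POP      -> -1 7
LOAD 0   -> -1 7 -52
POP      -> -1 7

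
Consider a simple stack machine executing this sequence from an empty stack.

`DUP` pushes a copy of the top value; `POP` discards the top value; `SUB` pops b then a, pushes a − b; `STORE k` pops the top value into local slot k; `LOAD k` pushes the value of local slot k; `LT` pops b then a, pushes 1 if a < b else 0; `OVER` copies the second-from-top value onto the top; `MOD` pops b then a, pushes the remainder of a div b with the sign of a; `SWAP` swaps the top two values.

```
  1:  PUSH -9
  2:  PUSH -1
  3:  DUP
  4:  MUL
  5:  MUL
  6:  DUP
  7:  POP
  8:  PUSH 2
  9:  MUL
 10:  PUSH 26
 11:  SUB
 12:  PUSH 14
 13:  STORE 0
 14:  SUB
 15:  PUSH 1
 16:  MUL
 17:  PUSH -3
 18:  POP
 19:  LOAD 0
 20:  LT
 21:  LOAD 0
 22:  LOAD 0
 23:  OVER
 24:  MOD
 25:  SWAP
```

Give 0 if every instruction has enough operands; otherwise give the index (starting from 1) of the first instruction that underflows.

PUSH -9 : -9
PUSH -1 : -9 -1
DUP     : -9 -1 -1
MUL     : -9 1
MUL     : -9
DUP     : -9 -9
POP     : -9
PUSH 2  : -9 2
MUL     : -18
PUSH 26 : -18 26
SUB     : -44
PUSH 14 : -44 14
STORE 0 : -44
SUB  — needs 2 operands, stack has 1 → underflow

14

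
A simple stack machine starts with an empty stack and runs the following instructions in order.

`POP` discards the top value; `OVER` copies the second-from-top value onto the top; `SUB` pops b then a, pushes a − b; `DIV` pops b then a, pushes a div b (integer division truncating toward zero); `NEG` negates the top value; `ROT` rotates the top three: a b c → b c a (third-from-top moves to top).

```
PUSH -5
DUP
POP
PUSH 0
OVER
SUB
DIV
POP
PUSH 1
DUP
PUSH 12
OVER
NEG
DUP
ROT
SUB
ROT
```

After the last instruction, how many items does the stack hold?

PUSH -5 : [-5]
DUP     : [-5, -5]
POP     : [-5]
PUSH 0  : [-5, 0]
OVER    : [-5, 0, -5]
SUB     : [-5, 5]
DIV     : [-1]
POP     : []
PUSH 1  : [1]
DUP     : [1, 1]
PUSH 12 : [1, 1, 12]
OVER    : [1, 1, 12, 1]
NEG     : [1, 1, 12, -1]
DUP     : [1, 1, 12, -1, -1]
ROT     : [1, 1, -1, -1, 12]
SUB     : [1, 1, -1, -13]
ROT     : [1, -1, -13, 1]

4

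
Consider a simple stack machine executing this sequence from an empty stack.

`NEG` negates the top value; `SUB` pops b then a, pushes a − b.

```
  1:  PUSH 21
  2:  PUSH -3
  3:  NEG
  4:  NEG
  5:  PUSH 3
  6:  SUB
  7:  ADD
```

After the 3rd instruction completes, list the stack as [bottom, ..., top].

PUSH 21 → [21]
PUSH -3 → [21, -3]
NEG     → [21, 3]

[21, 3]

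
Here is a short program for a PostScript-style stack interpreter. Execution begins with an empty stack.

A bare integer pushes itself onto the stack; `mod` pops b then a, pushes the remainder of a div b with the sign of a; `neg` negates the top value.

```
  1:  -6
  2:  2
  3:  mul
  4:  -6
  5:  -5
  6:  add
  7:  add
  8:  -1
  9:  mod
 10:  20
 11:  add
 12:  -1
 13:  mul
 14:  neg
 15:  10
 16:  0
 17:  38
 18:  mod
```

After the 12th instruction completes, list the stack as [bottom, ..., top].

[20, -1]

-6  : -6
2   : -6 2
mul : -12
-6  : -12 -6
-5  : -12 -6 -5
add : -12 -11
add : -23
-1  : -23 -1
mod : 0
20  : 0 20
add : 20
-1  : 20 -1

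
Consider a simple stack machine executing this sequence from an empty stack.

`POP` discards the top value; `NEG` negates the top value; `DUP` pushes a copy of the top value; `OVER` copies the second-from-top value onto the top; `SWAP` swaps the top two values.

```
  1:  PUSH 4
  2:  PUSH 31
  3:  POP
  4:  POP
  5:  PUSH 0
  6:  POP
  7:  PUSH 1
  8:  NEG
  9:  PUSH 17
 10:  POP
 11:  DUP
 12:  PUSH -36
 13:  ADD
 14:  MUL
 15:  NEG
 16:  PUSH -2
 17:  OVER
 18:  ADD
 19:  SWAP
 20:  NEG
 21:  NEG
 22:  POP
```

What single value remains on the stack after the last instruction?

PUSH 4   -> [4]
PUSH 31  -> [4, 31]
POP      -> [4]
POP      -> []
PUSH 0   -> [0]
POP      -> []
PUSH 1   -> [1]
NEG      -> [-1]
PUSH 17  -> [-1, 17]
POP      -> [-1]
DUP      -> [-1, -1]
PUSH -36 -> [-1, -1, -36]
ADD      -> [-1, -37]
MUL      -> [37]
NEG      -> [-37]
PUSH -2  -> [-37, -2]
OVER     -> [-37, -2, -37]
ADD      -> [-37, -39]
SWAP     -> [-39, -37]
NEG      -> [-39, 37]
NEG      -> [-39, -37]
POP      -> [-39]

-39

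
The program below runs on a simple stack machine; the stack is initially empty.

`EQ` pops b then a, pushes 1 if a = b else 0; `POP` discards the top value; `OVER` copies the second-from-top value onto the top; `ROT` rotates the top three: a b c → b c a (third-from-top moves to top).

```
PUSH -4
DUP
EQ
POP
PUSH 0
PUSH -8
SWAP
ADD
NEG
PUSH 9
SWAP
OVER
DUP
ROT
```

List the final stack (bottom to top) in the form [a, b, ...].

[9, 9, 9, 8]

PUSH -4 : [-4]
DUP     : [-4, -4]
EQ      : [1]
POP     : []
PUSH 0  : [0]
PUSH -8 : [0, -8]
SWAP    : [-8, 0]
ADD     : [-8]
NEG     : [8]
PUSH 9  : [8, 9]
SWAP    : [9, 8]
OVER    : [9, 8, 9]
DUP     : [9, 8, 9, 9]
ROT     : [9, 9, 9, 8]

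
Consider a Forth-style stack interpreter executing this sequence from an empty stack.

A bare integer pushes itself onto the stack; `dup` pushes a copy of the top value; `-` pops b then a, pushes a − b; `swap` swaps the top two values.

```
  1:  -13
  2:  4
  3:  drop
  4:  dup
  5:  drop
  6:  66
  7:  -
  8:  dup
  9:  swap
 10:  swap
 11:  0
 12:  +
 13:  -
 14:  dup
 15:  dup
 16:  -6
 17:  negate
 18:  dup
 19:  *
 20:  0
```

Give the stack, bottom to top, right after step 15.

[0, 0, 0]

-13  : [-13]
4    : [-13, 4]
drop : [-13]
dup  : [-13, -13]
drop : [-13]
66   : [-13, 66]
-    : [-79]
dup  : [-79, -79]
swap : [-79, -79]
swap : [-79, -79]
0    : [-79, -79, 0]
+    : [-79, -79]
-    : [0]
dup  : [0, 0]
dup  : [0, 0, 0]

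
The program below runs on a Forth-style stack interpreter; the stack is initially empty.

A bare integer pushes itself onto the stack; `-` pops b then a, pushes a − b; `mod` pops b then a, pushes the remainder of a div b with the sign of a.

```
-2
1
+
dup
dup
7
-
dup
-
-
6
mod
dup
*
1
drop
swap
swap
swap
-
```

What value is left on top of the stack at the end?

2

-2   : [-2]
1    : [-2, 1]
+    : [-1]
dup  : [-1, -1]
dup  : [-1, -1, -1]
7    : [-1, -1, -1, 7]
-    : [-1, -1, -8]
dup  : [-1, -1, -8, -8]
-    : [-1, -1, 0]
-    : [-1, -1]
6    : [-1, -1, 6]
mod  : [-1, -1]
dup  : [-1, -1, -1]
*    : [-1, 1]
1    : [-1, 1, 1]
drop : [-1, 1]
swap : [1, -1]
swap : [-1, 1]
swap : [1, -1]
-    : [2]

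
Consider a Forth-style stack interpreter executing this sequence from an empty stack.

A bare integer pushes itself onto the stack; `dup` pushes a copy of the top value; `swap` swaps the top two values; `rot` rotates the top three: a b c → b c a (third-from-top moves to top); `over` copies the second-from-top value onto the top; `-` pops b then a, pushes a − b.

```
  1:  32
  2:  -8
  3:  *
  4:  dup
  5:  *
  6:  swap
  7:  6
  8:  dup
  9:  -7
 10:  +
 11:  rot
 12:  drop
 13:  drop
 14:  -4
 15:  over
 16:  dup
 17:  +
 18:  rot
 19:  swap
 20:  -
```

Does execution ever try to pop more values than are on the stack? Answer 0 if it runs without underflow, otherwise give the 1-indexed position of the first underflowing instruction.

6

32  → 32
-8  → 32 -8
*   → -256
dup → -256 -256
*   → 65536
swap  — needs 2 operands, stack has 1 → underflow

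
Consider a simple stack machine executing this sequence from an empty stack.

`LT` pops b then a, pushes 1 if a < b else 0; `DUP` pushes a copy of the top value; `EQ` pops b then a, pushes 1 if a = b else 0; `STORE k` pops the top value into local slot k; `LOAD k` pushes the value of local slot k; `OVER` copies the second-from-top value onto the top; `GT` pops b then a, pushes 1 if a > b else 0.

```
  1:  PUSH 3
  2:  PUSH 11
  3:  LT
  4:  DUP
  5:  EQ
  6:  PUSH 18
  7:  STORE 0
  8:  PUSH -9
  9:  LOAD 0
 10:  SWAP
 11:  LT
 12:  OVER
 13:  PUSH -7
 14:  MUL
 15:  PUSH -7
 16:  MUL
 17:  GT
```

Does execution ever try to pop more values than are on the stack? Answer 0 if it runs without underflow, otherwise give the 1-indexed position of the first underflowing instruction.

PUSH 3  -> [3]
PUSH 11 -> [3, 11]
LT      -> [1]
DUP     -> [1, 1]
EQ      -> [1]
PUSH 18 -> [1, 18]
STORE 0 -> [1]
PUSH -9 -> [1, -9]
LOAD 0  -> [1, -9, 18]
SWAP    -> [1, 18, -9]
LT      -> [1, 0]
OVER    -> [1, 0, 1]
PUSH -7 -> [1, 0, 1, -7]
MUL     -> [1, 0, -7]
PUSH -7 -> [1, 0, -7, -7]
MUL     -> [1, 0, 49]
GT      -> [1, 0]

0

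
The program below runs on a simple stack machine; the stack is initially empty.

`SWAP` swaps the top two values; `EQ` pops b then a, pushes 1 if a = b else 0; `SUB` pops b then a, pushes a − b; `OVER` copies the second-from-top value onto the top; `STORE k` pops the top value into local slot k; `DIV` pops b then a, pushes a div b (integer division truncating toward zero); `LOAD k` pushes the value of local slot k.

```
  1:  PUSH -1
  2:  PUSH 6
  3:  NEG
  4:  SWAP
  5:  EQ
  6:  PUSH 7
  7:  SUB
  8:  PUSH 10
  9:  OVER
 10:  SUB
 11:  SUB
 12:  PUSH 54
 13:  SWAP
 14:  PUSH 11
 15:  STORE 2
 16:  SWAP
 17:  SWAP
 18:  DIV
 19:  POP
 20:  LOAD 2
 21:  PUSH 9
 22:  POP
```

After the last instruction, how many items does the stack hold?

1

PUSH -1  [-1]
PUSH 6   [-1, 6]
NEG      [-1, -6]
SWAP     [-6, -1]
EQ       [0]
PUSH 7   [0, 7]
SUB      [-7]
PUSH 10  [-7, 10]
OVER     [-7, 10, -7]
SUB      [-7, 17]
SUB      [-24]
PUSH 54  [-24, 54]
SWAP     [54, -24]
PUSH 11  [54, -24, 11]
STORE 2  [54, -24]
SWAP     [-24, 54]
SWAP     [54, -24]
DIV      [-2]
POP      []
LOAD 2   [11]
PUSH 9   [11, 9]
POP      [11]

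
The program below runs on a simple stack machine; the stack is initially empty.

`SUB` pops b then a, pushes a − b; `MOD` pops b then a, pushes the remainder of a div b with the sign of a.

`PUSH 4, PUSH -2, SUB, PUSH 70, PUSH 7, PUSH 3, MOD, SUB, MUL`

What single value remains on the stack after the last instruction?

414

PUSH 4   [4]
PUSH -2  [4, -2]
SUB      [6]
PUSH 70  [6, 70]
PUSH 7   [6, 70, 7]
PUSH 3   [6, 70, 7, 3]
MOD      [6, 70, 1]
SUB      [6, 69]
MUL      [414]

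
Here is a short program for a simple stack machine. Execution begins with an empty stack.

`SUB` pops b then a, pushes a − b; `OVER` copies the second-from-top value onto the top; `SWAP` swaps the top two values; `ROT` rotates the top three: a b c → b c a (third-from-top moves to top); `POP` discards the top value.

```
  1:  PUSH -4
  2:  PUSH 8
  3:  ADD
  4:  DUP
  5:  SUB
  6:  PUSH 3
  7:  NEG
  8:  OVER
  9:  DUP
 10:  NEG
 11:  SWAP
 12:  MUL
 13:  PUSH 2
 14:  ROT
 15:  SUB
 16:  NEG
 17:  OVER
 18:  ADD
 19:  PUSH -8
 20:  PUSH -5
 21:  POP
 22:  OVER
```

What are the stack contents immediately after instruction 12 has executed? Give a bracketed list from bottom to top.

PUSH -4 -> [-4]
PUSH 8  -> [-4, 8]
ADD     -> [4]
DUP     -> [4, 4]
SUB     -> [0]
PUSH 3  -> [0, 3]
NEG     -> [0, -3]
OVER    -> [0, -3, 0]
DUP     -> [0, -3, 0, 0]
NEG     -> [0, -3, 0, 0]
SWAP    -> [0, -3, 0, 0]
MUL     -> [0, -3, 0]

[0, -3, 0]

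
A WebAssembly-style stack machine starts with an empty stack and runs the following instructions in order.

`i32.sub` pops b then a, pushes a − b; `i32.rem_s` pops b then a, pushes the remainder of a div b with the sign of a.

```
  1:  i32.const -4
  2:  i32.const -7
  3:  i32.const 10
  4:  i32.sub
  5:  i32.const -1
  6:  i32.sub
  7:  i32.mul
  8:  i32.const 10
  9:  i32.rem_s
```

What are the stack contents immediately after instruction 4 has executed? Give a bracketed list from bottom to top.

[-4, -17]

i32.const -4 : [-4]
i32.const -7 : [-4, -7]
i32.const 10 : [-4, -7, 10]
i32.sub      : [-4, -17]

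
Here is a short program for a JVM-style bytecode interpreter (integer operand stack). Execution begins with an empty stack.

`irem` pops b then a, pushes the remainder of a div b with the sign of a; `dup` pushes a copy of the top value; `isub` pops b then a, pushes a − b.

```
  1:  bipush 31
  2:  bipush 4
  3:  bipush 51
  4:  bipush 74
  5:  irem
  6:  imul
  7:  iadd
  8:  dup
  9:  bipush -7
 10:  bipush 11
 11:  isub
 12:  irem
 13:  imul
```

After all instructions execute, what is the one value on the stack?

235

bipush 31 : [31]
bipush 4  : [31, 4]
bipush 51 : [31, 4, 51]
bipush 74 : [31, 4, 51, 74]
irem      : [31, 4, 51]
imul      : [31, 204]
iadd      : [235]
dup       : [235, 235]
bipush -7 : [235, 235, -7]
bipush 11 : [235, 235, -7, 11]
isub      : [235, 235, -18]
irem      : [235, 1]
imul      : [235]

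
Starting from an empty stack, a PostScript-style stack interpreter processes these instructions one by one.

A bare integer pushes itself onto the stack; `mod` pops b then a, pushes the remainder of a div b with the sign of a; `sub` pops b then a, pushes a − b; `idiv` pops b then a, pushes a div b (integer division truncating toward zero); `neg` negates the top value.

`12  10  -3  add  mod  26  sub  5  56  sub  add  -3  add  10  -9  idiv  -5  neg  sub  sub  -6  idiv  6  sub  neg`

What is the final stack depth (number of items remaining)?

1

12   → 12
10   → 12 10
-3   → 12 10 -3
add  → 12 7
mod  → 5
26   → 5 26
sub  → -21
5    → -21 5
56   → -21 5 56
sub  → -21 -51
add  → -72
-3   → -72 -3
add  → -75
10   → -75 10
-9   → -75 10 -9
idiv → -75 -1
-5   → -75 -1 -5
neg  → -75 -1 5
sub  → -75 -6
sub  → -69
-6   → -69 -6
idiv → 11
6    → 11 6
sub  → 5
neg  → -5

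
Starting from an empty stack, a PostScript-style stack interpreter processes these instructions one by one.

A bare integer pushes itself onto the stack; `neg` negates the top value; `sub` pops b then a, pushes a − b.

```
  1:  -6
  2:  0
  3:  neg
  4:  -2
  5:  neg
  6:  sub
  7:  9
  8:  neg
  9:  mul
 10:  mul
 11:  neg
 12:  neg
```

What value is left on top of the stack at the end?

-108

-6  : [-6]
0   : [-6, 0]
neg : [-6, 0]
-2  : [-6, 0, -2]
neg : [-6, 0, 2]
sub : [-6, -2]
9   : [-6, -2, 9]
neg : [-6, -2, -9]
mul : [-6, 18]
mul : [-108]
neg : [108]
neg : [-108]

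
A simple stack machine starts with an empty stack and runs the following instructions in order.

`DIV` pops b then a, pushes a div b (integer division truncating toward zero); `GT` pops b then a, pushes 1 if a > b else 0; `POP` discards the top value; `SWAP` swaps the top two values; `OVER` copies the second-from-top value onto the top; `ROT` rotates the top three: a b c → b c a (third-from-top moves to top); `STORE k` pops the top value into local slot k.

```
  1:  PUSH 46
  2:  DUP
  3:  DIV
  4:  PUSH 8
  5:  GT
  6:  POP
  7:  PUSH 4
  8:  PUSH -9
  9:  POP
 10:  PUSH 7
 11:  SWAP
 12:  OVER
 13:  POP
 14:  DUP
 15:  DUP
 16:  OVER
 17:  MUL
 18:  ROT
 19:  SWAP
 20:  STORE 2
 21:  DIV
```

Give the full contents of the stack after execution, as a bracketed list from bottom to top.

PUSH 46 : 46
DUP     : 46 46
DIV     : 1
PUSH 8  : 1 8
GT      : 0
POP     : (empty)
PUSH 4  : 4
PUSH -9 : 4 -9
POP     : 4
PUSH 7  : 4 7
SWAP    : 7 4
OVER    : 7 4 7
POP     : 7 4
DUP     : 7 4 4
DUP     : 7 4 4 4
OVER    : 7 4 4 4 4
MUL     : 7 4 4 16
ROT     : 7 4 16 4
SWAP    : 7 4 4 16
STORE 2 : 7 4 4
DIV     : 7 1

[7, 1]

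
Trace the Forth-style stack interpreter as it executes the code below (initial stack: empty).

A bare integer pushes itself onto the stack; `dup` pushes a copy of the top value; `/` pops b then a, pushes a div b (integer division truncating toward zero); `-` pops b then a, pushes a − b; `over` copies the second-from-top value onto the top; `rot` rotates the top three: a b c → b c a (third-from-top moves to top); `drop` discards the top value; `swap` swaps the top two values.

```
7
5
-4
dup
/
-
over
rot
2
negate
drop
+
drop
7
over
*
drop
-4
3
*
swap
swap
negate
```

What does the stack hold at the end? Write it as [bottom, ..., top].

7      -> 7
5      -> 7 5
-4     -> 7 5 -4
dup    -> 7 5 -4 -4
/      -> 7 5 1
-      -> 7 4
over   -> 7 4 7
rot    -> 4 7 7
2      -> 4 7 7 2
negate -> 4 7 7 -2
drop   -> 4 7 7
+      -> 4 14
drop   -> 4
7      -> 4 7
over   -> 4 7 4
*      -> 4 28
drop   -> 4
-4     -> 4 -4
3      -> 4 -4 3
*      -> 4 -12
swap   -> -12 4
swap   -> 4 -12
negate -> 4 12

[4, 12]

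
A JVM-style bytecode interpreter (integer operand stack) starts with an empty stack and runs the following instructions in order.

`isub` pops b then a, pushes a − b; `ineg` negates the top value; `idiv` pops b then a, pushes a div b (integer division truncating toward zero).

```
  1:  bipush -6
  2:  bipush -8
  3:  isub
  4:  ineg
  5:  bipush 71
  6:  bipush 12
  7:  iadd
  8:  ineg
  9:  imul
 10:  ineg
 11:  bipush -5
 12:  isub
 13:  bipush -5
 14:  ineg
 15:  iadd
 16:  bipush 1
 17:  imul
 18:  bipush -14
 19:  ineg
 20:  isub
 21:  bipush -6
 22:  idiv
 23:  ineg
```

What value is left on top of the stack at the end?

bipush -6  → [-6]
bipush -8  → [-6, -8]
isub       → [2]
ineg       → [-2]
bipush 71  → [-2, 71]
bipush 12  → [-2, 71, 12]
iadd       → [-2, 83]
ineg       → [-2, -83]
imul       → [166]
ineg       → [-166]
bipush -5  → [-166, -5]
isub       → [-161]
bipush -5  → [-161, -5]
ineg       → [-161, 5]
iadd       → [-156]
bipush 1   → [-156, 1]
imul       → [-156]
bipush -14 → [-156, -14]
ineg       → [-156, 14]
isub       → [-170]
bipush -6  → [-170, -6]
idiv       → [28]
ineg       → [-28]

-28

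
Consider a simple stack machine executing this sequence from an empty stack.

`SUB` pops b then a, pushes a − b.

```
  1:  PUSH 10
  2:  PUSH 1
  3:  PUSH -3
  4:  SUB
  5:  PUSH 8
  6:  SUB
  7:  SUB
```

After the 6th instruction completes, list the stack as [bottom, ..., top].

PUSH 10 -> [10]
PUSH 1  -> [10, 1]
PUSH -3 -> [10, 1, -3]
SUB     -> [10, 4]
PUSH 8  -> [10, 4, 8]
SUB     -> [10, -4]

[10, -4]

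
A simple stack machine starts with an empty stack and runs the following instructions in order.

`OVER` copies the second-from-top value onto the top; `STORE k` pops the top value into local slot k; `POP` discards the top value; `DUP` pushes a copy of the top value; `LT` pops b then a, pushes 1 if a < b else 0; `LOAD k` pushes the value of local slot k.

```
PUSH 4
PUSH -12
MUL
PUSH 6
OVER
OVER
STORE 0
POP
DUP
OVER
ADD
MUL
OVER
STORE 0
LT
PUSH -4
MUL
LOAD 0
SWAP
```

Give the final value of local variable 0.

-48

PUSH 4    [4]
PUSH -12  [4, -12]
MUL       [-48]
PUSH 6    [-48, 6]
OVER      [-48, 6, -48]
OVER      [-48, 6, -48, 6]
STORE 0   [-48, 6, -48]
POP       [-48, 6]
DUP       [-48, 6, 6]
OVER      [-48, 6, 6, 6]
ADD       [-48, 6, 12]
MUL       [-48, 72]
OVER      [-48, 72, -48]
STORE 0   [-48, 72]
LT        [1]
PUSH -4   [1, -4]
MUL       [-4]
LOAD 0    [-4, -48]
SWAP      [-48, -4]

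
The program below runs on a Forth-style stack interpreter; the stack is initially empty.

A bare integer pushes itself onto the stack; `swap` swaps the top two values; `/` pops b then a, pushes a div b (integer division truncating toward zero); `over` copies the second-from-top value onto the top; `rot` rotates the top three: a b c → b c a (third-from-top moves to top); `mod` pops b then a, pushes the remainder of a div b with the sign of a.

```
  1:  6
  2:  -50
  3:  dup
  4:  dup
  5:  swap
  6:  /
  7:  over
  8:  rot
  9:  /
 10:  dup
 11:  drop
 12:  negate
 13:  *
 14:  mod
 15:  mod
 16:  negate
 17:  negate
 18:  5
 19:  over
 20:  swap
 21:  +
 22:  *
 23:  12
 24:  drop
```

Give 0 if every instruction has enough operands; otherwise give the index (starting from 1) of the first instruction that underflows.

15

6       [6]
-50     [6, -50]
dup     [6, -50, -50]
dup     [6, -50, -50, -50]
swap    [6, -50, -50, -50]
/       [6, -50, 1]
over    [6, -50, 1, -50]
rot     [6, 1, -50, -50]
/       [6, 1, 1]
dup     [6, 1, 1, 1]
drop    [6, 1, 1]
negate  [6, 1, -1]
*       [6, -1]
mod     [0]
mod  — needs 2 operands, stack has 1 → underflow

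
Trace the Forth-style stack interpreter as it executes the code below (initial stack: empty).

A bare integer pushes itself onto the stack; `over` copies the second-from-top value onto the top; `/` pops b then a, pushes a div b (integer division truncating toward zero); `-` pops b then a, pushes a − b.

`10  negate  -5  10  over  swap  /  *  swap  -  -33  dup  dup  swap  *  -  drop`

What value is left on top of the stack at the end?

10      [10]
negate  [-10]
-5      [-10, -5]
10      [-10, -5, 10]
over    [-10, -5, 10, -5]
swap    [-10, -5, -5, 10]
/       [-10, -5, 0]
*       [-10, 0]
swap    [0, -10]
-       [10]
-33     [10, -33]
dup     [10, -33, -33]
dup     [10, -33, -33, -33]
swap    [10, -33, -33, -33]
*       [10, -33, 1089]
-       [10, -1122]
drop    [10]

10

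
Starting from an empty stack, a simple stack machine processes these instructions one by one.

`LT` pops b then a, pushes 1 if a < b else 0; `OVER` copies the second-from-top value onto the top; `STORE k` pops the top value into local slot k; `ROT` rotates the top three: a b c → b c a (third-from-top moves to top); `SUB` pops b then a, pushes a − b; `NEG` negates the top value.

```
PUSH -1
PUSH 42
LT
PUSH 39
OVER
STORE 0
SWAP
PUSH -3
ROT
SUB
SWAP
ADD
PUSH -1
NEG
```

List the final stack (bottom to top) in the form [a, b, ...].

[-41, 1]

PUSH -1  -1
PUSH 42  -1 42
LT       1
PUSH 39  1 39
OVER     1 39 1
STORE 0  1 39
SWAP     39 1
PUSH -3  39 1 -3
ROT      1 -3 39
SUB      1 -42
SWAP     -42 1
ADD      -41
PUSH -1  -41 -1
NEG      -41 1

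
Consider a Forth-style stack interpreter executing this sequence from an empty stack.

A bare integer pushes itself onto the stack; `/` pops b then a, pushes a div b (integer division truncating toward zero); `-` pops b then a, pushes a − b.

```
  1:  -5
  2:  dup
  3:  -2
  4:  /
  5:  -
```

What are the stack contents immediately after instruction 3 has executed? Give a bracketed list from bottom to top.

[-5, -5, -2]

-5  → -5
dup → -5 -5
-2  → -5 -5 -2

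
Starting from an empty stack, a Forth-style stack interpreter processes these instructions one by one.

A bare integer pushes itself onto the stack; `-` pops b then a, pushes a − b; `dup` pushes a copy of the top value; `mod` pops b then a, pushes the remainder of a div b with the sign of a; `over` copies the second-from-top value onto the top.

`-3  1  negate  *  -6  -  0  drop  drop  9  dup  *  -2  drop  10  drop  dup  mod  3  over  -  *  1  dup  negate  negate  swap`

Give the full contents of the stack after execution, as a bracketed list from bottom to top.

-3      -3
1       -3 1
negate  -3 -1
*       3
-6      3 -6
-       9
0       9 0
drop    9
drop    (empty)
9       9
dup     9 9
*       81
-2      81 -2
drop    81
10      81 10
drop    81
dup     81 81
mod     0
3       0 3
over    0 3 0
-       0 3
*       0
1       0 1
dup     0 1 1
negate  0 1 -1
negate  0 1 1
swap    0 1 1

[0, 1, 1]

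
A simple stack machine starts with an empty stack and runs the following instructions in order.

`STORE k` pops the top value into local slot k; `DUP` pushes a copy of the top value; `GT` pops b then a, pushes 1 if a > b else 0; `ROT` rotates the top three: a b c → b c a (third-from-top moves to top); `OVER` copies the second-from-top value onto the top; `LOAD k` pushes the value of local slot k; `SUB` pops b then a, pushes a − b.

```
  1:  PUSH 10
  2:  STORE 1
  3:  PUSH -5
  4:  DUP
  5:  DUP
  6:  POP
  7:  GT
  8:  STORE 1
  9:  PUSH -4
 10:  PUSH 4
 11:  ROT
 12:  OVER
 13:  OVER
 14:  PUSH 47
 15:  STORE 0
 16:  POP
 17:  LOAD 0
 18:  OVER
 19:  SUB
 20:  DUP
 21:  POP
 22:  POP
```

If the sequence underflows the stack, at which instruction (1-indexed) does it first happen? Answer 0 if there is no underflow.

11

PUSH 10 -> 10
STORE 1 -> (empty)
PUSH -5 -> -5
DUP     -> -5 -5
DUP     -> -5 -5 -5
POP     -> -5 -5
GT      -> 0
STORE 1 -> (empty)
PUSH -4 -> -4
PUSH 4  -> -4 4
ROT  — needs 3 operands, stack has 2 → underflow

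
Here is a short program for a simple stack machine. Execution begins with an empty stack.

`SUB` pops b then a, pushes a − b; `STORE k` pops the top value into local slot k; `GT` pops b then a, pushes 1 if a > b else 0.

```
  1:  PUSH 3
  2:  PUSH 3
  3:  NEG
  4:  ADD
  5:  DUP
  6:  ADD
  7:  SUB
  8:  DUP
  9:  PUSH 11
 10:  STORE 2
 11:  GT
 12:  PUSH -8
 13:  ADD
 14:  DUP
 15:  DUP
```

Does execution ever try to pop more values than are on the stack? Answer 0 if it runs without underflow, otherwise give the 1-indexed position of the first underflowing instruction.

7

PUSH 3 : [3]
PUSH 3 : [3, 3]
NEG    : [3, -3]
ADD    : [0]
DUP    : [0, 0]
ADD    : [0]
SUB  — needs 2 operands, stack has 1 → underflow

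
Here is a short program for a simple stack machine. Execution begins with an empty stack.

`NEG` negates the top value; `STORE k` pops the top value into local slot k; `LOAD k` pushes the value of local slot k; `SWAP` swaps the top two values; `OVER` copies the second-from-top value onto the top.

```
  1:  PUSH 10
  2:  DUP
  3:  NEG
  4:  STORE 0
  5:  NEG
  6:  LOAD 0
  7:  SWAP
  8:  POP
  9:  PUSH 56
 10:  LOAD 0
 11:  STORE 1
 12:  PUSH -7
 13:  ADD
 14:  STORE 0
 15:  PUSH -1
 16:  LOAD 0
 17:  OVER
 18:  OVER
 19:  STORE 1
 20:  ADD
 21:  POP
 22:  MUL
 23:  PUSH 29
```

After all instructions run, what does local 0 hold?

PUSH 10 -> [10]
DUP     -> [10, 10]
NEG     -> [10, -10]
STORE 0 -> [10]
NEG     -> [-10]
LOAD 0  -> [-10, -10]
SWAP    -> [-10, -10]
POP     -> [-10]
PUSH 56 -> [-10, 56]
LOAD 0  -> [-10, 56, -10]
STORE 1 -> [-10, 56]
PUSH -7 -> [-10, 56, -7]
ADD     -> [-10, 49]
STORE 0 -> [-10]
PUSH -1 -> [-10, -1]
LOAD 0  -> [-10, -1, 49]
OVER    -> [-10, -1, 49, -1]
OVER    -> [-10, -1, 49, -1, 49]
STORE 1 -> [-10, -1, 49, -1]
ADD     -> [-10, -1, 48]
POP     -> [-10, -1]
MUL     -> [10]
PUSH 29 -> [10, 29]

49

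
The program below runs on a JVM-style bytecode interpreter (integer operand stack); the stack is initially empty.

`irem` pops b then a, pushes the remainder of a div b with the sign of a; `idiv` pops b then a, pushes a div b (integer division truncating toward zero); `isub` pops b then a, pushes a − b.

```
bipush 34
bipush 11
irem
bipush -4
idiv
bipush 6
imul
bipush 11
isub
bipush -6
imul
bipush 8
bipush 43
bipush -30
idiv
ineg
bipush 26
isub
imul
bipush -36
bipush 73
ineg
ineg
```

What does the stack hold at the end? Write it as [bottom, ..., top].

bipush 34  : [34]
bipush 11  : [34, 11]
irem       : [1]
bipush -4  : [1, -4]
idiv       : [0]
bipush 6   : [0, 6]
imul       : [0]
bipush 11  : [0, 11]
isub       : [-11]
bipush -6  : [-11, -6]
imul       : [66]
bipush 8   : [66, 8]
bipush 43  : [66, 8, 43]
bipush -30 : [66, 8, 43, -30]
idiv       : [66, 8, -1]
ineg       : [66, 8, 1]
bipush 26  : [66, 8, 1, 26]
isub       : [66, 8, -25]
imul       : [66, -200]
bipush -36 : [66, -200, -36]
bipush 73  : [66, -200, -36, 73]
ineg       : [66, -200, -36, -73]
ineg       : [66, -200, -36, 73]

[66, -200, -36, 73]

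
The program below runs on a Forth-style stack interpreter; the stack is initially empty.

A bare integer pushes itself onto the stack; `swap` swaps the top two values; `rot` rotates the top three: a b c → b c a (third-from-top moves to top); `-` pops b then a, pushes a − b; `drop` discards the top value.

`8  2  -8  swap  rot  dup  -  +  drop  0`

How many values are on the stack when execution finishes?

8    -> 8
2    -> 8 2
-8   -> 8 2 -8
swap -> 8 -8 2
rot  -> -8 2 8
dup  -> -8 2 8 8
-    -> -8 2 0
+    -> -8 2
drop -> -8
0    -> -8 0

2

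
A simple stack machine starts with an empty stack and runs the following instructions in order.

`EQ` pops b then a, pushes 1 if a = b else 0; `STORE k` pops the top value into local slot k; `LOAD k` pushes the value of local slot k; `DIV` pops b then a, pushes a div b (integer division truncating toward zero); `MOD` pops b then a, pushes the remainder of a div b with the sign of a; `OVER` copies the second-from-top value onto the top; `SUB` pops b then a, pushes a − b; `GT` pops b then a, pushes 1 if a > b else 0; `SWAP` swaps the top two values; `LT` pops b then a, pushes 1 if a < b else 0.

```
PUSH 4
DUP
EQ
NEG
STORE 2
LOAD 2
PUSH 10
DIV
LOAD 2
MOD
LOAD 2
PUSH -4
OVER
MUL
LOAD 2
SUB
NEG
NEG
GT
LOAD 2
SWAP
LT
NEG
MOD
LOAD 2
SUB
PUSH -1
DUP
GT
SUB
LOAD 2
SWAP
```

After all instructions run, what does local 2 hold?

-1

PUSH 4  -> 4
DUP     -> 4 4
EQ      -> 1
NEG     -> -1
STORE 2 -> (empty)
LOAD 2  -> -1
PUSH 10 -> -1 10
DIV     -> 0
LOAD 2  -> 0 -1
MOD     -> 0
LOAD 2  -> 0 -1
PUSH -4 -> 0 -1 -4
OVER    -> 0 -1 -4 -1
MUL     -> 0 -1 4
LOAD 2  -> 0 -1 4 -1
SUB     -> 0 -1 5
NEG     -> 0 -1 -5
NEG     -> 0 -1 5
GT      -> 0 0
LOAD 2  -> 0 0 -1
SWAP    -> 0 -1 0
LT      -> 0 1
NEG     -> 0 -1
MOD     -> 0
LOAD 2  -> 0 -1
SUB     -> 1
PUSH -1 -> 1 -1
DUP     -> 1 -1 -1
GT      -> 1 0
SUB     -> 1
LOAD 2  -> 1 -1
SWAP    -> -1 1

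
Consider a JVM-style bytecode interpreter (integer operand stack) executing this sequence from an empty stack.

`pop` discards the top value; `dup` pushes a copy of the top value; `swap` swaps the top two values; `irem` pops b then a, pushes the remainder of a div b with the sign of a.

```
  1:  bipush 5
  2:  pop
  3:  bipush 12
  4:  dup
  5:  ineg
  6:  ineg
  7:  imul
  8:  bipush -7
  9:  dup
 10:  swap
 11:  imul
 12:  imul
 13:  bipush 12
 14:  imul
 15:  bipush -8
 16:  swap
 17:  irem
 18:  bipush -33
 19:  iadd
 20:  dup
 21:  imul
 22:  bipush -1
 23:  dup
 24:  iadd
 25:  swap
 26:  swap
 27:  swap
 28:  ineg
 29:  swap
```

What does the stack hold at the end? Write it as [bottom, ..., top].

[-1681, -2]

bipush 5    [5]
pop         []
bipush 12   [12]
dup         [12, 12]
ineg        [12, -12]
ineg        [12, 12]
imul        [144]
bipush -7   [144, -7]
dup         [144, -7, -7]
swap        [144, -7, -7]
imul        [144, 49]
imul        [7056]
bipush 12   [7056, 12]
imul        [84672]
bipush -8   [84672, -8]
swap        [-8, 84672]
irem        [-8]
bipush -33  [-8, -33]
iadd        [-41]
dup         [-41, -41]
imul        [1681]
bipush -1   [1681, -1]
dup         [1681, -1, -1]
iadd        [1681, -2]
swap        [-2, 1681]
swap        [1681, -2]
swap        [-2, 1681]
ineg        [-2, -1681]
swap        [-1681, -2]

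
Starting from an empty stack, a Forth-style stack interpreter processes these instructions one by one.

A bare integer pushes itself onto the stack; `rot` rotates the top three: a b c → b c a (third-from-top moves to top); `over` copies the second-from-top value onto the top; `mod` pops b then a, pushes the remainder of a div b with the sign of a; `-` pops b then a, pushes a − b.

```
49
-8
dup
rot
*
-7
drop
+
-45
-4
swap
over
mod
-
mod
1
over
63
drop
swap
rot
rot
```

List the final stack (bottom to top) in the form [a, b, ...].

[1, -1, -1]

49   -> 49
-8   -> 49 -8
dup  -> 49 -8 -8
rot  -> -8 -8 49
*    -> -8 -392
-7   -> -8 -392 -7
drop -> -8 -392
+    -> -400
-45  -> -400 -45
-4   -> -400 -45 -4
swap -> -400 -4 -45
over -> -400 -4 -45 -4
mod  -> -400 -4 -1
-    -> -400 -3
mod  -> -1
1    -> -1 1
over -> -1 1 -1
63   -> -1 1 -1 63
drop -> -1 1 -1
swap -> -1 -1 1
rot  -> -1 1 -1
rot  -> 1 -1 -1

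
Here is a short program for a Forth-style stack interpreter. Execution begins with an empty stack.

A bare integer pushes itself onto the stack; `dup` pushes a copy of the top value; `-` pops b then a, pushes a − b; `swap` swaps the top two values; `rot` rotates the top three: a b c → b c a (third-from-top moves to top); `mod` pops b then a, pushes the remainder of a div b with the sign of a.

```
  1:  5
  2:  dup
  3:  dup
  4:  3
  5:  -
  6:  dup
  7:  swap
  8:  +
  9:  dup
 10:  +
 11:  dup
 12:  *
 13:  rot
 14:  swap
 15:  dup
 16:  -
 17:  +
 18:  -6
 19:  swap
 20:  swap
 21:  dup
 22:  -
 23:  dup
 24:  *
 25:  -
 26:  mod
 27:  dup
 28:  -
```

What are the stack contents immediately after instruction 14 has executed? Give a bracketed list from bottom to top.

5    → 5
dup  → 5 5
dup  → 5 5 5
3    → 5 5 5 3
-    → 5 5 2
dup  → 5 5 2 2
swap → 5 5 2 2
+    → 5 5 4
dup  → 5 5 4 4
+    → 5 5 8
dup  → 5 5 8 8
*    → 5 5 64
rot  → 5 64 5
swap → 5 5 64

[5, 5, 64]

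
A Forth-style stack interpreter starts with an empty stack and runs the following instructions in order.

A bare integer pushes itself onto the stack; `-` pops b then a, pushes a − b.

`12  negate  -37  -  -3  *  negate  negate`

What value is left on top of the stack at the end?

-75

12     : [12]
negate : [-12]
-37    : [-12, -37]
-      : [25]
-3     : [25, -3]
*      : [-75]
negate : [75]
negate : [-75]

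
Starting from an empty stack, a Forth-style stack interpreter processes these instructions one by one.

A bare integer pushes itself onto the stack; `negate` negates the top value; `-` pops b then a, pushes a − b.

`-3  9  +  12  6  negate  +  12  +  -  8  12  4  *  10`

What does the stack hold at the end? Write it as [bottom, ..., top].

-3      [-3]
9       [-3, 9]
+       [6]
12      [6, 12]
6       [6, 12, 6]
negate  [6, 12, -6]
+       [6, 6]
12      [6, 6, 12]
+       [6, 18]
-       [-12]
8       [-12, 8]
12      [-12, 8, 12]
4       [-12, 8, 12, 4]
*       [-12, 8, 48]
10      [-12, 8, 48, 10]

[-12, 8, 48, 10]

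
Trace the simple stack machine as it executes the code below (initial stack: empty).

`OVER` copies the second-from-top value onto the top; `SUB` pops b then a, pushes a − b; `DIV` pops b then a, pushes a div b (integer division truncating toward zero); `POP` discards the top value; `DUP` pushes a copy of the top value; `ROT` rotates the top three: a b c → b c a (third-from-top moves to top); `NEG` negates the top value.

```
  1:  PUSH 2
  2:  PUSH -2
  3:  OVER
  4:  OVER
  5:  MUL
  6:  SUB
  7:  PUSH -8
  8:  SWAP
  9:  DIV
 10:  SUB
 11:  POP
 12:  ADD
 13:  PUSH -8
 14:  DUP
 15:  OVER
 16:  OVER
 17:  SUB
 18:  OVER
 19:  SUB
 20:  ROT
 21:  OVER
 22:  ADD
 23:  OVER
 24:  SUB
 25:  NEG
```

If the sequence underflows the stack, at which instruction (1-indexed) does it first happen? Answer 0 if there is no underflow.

PUSH 2  -> [2]
PUSH -2 -> [2, -2]
OVER    -> [2, -2, 2]
OVER    -> [2, -2, 2, -2]
MUL     -> [2, -2, -4]
SUB     -> [2, 2]
PUSH -8 -> [2, 2, -8]
SWAP    -> [2, -8, 2]
DIV     -> [2, -4]
SUB     -> [6]
POP     -> []
ADD  — needs 2 operands, stack has 0 → underflow

12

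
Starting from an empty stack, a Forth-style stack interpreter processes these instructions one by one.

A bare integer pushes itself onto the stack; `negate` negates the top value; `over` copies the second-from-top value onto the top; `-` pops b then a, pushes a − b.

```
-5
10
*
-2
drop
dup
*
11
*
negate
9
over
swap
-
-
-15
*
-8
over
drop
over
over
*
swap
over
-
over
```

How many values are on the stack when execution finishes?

4

-5     → [-5]
10     → [-5, 10]
*      → [-50]
-2     → [-50, -2]
drop   → [-50]
dup    → [-50, -50]
*      → [2500]
11     → [2500, 11]
*      → [27500]
negate → [-27500]
9      → [-27500, 9]
over   → [-27500, 9, -27500]
swap   → [-27500, -27500, 9]
-      → [-27500, -27509]
-      → [9]
-15    → [9, -15]
*      → [-135]
-8     → [-135, -8]
over   → [-135, -8, -135]
drop   → [-135, -8]
over   → [-135, -8, -135]
over   → [-135, -8, -135, -8]
*      → [-135, -8, 1080]
swap   → [-135, 1080, -8]
over   → [-135, 1080, -8, 1080]
-      → [-135, 1080, -1088]
over   → [-135, 1080, -1088, 1080]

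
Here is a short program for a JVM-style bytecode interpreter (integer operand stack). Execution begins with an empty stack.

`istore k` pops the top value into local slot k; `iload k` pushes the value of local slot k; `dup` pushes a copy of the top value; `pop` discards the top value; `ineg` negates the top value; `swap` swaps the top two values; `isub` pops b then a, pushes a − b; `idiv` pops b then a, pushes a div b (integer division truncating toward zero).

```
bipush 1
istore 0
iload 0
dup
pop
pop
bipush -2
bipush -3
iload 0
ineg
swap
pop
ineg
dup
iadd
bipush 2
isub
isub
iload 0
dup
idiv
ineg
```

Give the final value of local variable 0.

1

bipush 1  -> 1
istore 0  -> (empty)
iload 0   -> 1
dup       -> 1 1
pop       -> 1
pop       -> (empty)
bipush -2 -> -2
bipush -3 -> -2 -3
iload 0   -> -2 -3 1
ineg      -> -2 -3 -1
swap      -> -2 -1 -3
pop       -> -2 -1
ineg      -> -2 1
dup       -> -2 1 1
iadd      -> -2 2
bipush 2  -> -2 2 2
isub      -> -2 0
isub      -> -2
iload 0   -> -2 1
dup       -> -2 1 1
idiv      -> -2 1
ineg      -> -2 -1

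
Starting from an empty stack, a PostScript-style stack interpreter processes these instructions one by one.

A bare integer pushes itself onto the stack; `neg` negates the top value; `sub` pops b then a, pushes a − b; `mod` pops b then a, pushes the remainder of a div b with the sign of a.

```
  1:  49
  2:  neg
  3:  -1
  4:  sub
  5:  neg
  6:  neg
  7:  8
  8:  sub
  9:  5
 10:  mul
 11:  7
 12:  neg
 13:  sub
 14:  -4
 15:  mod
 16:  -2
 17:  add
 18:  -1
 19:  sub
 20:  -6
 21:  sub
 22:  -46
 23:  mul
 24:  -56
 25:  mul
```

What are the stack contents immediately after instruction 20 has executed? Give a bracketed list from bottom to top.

[-2, -6]

49   49
neg  -49
-1   -49 -1
sub  -48
neg  48
neg  -48
8    -48 8
sub  -56
5    -56 5
mul  -280
7    -280 7
neg  -280 -7
sub  -273
-4   -273 -4
mod  -1
-2   -1 -2
add  -3
-1   -3 -1
sub  -2
-6   -2 -6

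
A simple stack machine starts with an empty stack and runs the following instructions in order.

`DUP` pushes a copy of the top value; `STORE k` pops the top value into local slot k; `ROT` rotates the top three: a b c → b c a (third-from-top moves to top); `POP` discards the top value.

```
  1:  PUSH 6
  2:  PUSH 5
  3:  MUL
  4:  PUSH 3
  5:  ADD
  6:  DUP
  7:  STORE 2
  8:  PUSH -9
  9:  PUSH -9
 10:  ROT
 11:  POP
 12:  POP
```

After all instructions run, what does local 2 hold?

33

PUSH 6  → 6
PUSH 5  → 6 5
MUL     → 30
PUSH 3  → 30 3
ADD     → 33
DUP     → 33 33
STORE 2 → 33
PUSH -9 → 33 -9
PUSH -9 → 33 -9 -9
ROT     → -9 -9 33
POP     → -9 -9
POP     → -9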